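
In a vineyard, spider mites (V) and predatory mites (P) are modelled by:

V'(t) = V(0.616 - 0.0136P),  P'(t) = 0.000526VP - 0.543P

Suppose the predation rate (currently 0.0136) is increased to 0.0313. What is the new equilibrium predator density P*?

At the interior fixed point, setting dV/dt = 0 with V > 0 fixes P* = (prey growth rate)/(VP coefficient) — independent of the other coefficients.
With the change, P* = 0.616/0.0313 = 19.7; it falls from 45.3.

P* ≈ 19.7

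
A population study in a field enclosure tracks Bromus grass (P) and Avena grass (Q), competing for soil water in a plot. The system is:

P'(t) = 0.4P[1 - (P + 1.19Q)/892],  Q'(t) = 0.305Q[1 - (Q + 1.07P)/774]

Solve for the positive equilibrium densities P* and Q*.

Setting both brackets to zero gives the nullclines P + 1.19Q = 892 and 1.07P + Q = 774.
Substituting Q = 774 - 1.07P into the first: P(1 - 1.19·1.07) = 892 - 1.19·774.
So P* = -29.1/-0.273 = 106, and then Q* = 774 - 1.07·106 = 660.

P* ≈ 106, Q* ≈ 660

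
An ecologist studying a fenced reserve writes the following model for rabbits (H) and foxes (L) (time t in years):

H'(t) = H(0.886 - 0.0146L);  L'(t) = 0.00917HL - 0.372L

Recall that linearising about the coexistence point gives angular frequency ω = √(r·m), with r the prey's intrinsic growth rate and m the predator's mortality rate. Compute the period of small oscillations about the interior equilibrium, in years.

Here r = 0.886 and m = 0.372, so r·m = 0.33.
ω = √0.33 = 0.574 per year, hence T = 2π/ω ≈ 10.9 years.

T ≈ 10.9 years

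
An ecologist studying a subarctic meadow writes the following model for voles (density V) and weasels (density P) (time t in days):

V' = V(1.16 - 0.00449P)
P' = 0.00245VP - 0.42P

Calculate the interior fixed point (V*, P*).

Set dP/dt = 0 with P > 0: 0.00245V - 0.42 = 0, so V* = 0.42/0.00245 = 171.
Set dV/dt = 0 with V > 0: 1.16 - 0.00449P = 0, so P* = 1.16/0.00449 = 258.

V* ≈ 171, P* ≈ 258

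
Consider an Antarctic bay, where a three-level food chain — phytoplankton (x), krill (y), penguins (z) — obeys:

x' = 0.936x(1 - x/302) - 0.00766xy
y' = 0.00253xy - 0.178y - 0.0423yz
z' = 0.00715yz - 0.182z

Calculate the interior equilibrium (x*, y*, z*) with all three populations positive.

x* ≈ 239, y* ≈ 25.5, z* ≈ 10.1

From dz/dt = 0: 0.00715y* = 0.182, so y* = 25.5.
From dx/dt = 0: 0.936(1 - x*/302) = 0.00766·25.5, giving x* = 302·(1 - 0.208) = 239.
From dy/dt = 0: 0.00253·239 - 0.178 = 0.0423z*, so z* = 0.427/0.0423 = 10.1.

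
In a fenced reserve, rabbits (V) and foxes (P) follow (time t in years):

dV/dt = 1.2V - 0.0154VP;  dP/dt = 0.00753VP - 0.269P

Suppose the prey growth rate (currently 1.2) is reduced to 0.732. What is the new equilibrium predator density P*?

At the interior fixed point, setting dV/dt = 0 with V > 0 fixes P* = (prey growth rate)/(VP coefficient) — independent of the other coefficients.
With the change, P* = 0.732/0.0154 = 47.5; it falls from 77.9.

P* ≈ 47.5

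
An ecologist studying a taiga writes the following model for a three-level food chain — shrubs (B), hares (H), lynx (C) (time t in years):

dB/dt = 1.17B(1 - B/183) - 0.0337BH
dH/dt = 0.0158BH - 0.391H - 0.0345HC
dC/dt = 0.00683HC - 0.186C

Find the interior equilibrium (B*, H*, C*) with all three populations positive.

B* ≈ 39.5, H* ≈ 27.2, C* ≈ 6.74

From dC/dt = 0: 0.00683H* = 0.186, so H* = 27.2.
From dB/dt = 0: 1.17(1 - B*/183) = 0.0337·27.2, giving B* = 183·(1 - 0.784) = 39.5.
From dH/dt = 0: 0.0158·39.5 - 0.391 = 0.0345C*, so C* = 0.232/0.0345 = 6.74.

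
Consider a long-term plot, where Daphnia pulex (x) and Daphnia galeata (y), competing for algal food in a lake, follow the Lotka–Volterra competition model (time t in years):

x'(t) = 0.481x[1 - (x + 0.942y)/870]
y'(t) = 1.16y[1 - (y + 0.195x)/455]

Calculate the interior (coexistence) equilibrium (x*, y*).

Setting both brackets to zero gives the nullclines x + 0.942y = 870 and 0.195x + y = 455.
Substituting y = 455 - 0.195x into the first: x(1 - 0.942·0.195) = 870 - 0.942·455.
So x* = 441/0.816 = 541, and then y* = 455 - 0.195·541 = 350.

x* ≈ 541, y* ≈ 350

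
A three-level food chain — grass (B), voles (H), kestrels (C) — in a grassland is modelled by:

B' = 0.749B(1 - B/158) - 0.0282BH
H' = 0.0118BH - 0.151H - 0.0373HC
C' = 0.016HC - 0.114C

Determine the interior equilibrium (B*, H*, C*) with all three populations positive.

B* ≈ 116, H* ≈ 7.12, C* ≈ 32.5

From dC/dt = 0: 0.016H* = 0.114, so H* = 7.12.
From dB/dt = 0: 0.749(1 - B*/158) = 0.0282·7.12, giving B* = 158·(1 - 0.268) = 116.
From dH/dt = 0: 0.0118·116 - 0.151 = 0.0373C*, so C* = 1.21/0.0373 = 32.5.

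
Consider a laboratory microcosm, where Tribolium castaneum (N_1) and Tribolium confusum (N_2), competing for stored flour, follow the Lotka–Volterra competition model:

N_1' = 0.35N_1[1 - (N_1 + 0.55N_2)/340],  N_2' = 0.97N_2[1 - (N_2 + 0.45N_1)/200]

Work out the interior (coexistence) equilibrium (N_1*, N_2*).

N_1* ≈ 306, N_2* ≈ 62.5

Setting both brackets to zero gives the nullclines N_1 + 0.55N_2 = 340 and 0.45N_1 + N_2 = 200.
Substituting N_2 = 200 - 0.45N_1 into the first: N_1(1 - 0.55·0.45) = 340 - 0.55·200.
So N_1* = 230/0.752 = 306, and then N_2* = 200 - 0.45·306 = 62.5.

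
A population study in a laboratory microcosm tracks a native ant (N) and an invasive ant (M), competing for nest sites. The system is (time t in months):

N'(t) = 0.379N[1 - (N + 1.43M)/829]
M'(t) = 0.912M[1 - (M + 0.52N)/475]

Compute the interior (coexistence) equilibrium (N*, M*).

N* ≈ 584, M* ≈ 171

Setting both brackets to zero gives the nullclines N + 1.43M = 829 and 0.52N + M = 475.
Substituting M = 475 - 0.52N into the first: N(1 - 1.43·0.52) = 829 - 1.43·475.
So N* = 150/0.256 = 584, and then M* = 475 - 0.52·584 = 171.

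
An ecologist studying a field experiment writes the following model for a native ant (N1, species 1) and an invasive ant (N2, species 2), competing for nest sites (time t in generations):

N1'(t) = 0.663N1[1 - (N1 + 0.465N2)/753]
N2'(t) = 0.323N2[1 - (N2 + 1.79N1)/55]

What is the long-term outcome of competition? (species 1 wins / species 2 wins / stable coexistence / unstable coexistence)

species 1 excludes species 2

Compare the nullcline intercepts: K1/α12 = 753/0.465 = 1620 > K2 = 55; K2/α21 = 55/1.79 = 30.7 < K1 = 753.
Since the inequalities point opposite ways, species 1 can invade but species 2 cannot.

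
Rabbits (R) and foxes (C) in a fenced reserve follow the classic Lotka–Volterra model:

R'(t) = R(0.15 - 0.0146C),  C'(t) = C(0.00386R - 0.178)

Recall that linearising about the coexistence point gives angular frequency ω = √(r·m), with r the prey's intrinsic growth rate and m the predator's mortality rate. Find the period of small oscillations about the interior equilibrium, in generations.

Here r = 0.15 and m = 0.178, so r·m = 0.0267.
ω = √0.0267 = 0.163 per generation, hence T = 2π/ω ≈ 38.5 generations.

T ≈ 38.5 generations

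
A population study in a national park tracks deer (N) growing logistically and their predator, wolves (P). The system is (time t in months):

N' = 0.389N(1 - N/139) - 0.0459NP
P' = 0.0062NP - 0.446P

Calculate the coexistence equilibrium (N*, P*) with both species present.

N* ≈ 71.9, P* ≈ 4.09

From dP/dt = 0 with P > 0: 0.0062N* = 0.446, so N* = 71.9.
Substitute into dN/dt = 0: 0.389(1 - 71.9/139) = 0.0459P*.
The bracket is 0.482, giving P* = 0.188/0.0459 = 4.09.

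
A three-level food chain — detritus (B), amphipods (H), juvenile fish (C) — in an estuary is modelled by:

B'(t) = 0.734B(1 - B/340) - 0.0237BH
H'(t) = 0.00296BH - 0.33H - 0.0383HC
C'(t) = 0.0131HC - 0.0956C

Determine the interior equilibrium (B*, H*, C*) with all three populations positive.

From dC/dt = 0: 0.0131H* = 0.0956, so H* = 7.3.
From dB/dt = 0: 0.734(1 - B*/340) = 0.0237·7.3, giving B* = 340·(1 - 0.236) = 260.
From dH/dt = 0: 0.00296·260 - 0.33 = 0.0383C*, so C* = 0.439/0.0383 = 11.5.

B* ≈ 260, H* ≈ 7.3, C* ≈ 11.5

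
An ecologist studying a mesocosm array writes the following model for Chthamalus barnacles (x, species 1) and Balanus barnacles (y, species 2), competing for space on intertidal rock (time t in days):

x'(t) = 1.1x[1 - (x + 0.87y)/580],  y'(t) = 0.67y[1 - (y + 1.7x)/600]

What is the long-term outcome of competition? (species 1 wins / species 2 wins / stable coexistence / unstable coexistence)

species 1 excludes species 2

Compare the nullcline intercepts: K1/α12 = 580/0.87 = 667 > K2 = 600; K2/α21 = 600/1.7 = 353 < K1 = 580.
Since the inequalities point opposite ways, species 1 can invade but species 2 cannot.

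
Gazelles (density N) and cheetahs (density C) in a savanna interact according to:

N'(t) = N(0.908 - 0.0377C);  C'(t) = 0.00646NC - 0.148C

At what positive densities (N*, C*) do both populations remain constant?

N* ≈ 22.9, C* ≈ 24.1

Set dC/dt = 0 with C > 0: 0.00646N - 0.148 = 0, so N* = 0.148/0.00646 = 22.9.
Set dN/dt = 0 with N > 0: 0.908 - 0.0377C = 0, so C* = 0.908/0.0377 = 24.1.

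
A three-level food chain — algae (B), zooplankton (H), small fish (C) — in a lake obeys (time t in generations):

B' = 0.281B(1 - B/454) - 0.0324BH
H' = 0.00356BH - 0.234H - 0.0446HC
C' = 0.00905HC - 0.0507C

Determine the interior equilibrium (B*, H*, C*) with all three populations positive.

From dC/dt = 0: 0.00905H* = 0.0507, so H* = 5.6.
From dB/dt = 0: 0.281(1 - B*/454) = 0.0324·5.6, giving B* = 454·(1 - 0.646) = 161.
From dH/dt = 0: 0.00356·161 - 0.234 = 0.0446C*, so C* = 0.338/0.0446 = 7.58.

B* ≈ 161, H* ≈ 5.6, C* ≈ 7.58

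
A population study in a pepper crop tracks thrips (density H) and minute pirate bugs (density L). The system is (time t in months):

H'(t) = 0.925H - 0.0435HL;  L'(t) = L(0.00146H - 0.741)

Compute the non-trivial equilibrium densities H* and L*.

Set dL/dt = 0 with L > 0: 0.00146H - 0.741 = 0, so H* = 0.741/0.00146 = 508.
Set dH/dt = 0 with H > 0: 0.925 - 0.0435L = 0, so L* = 0.925/0.0435 = 21.3.

H* ≈ 508, L* ≈ 21.3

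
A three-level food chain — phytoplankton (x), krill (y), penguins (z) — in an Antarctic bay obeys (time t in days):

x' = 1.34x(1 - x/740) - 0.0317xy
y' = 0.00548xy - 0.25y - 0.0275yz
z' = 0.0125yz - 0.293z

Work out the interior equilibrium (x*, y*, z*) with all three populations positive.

x* ≈ 330, y* ≈ 23.4, z* ≈ 56.6

From dz/dt = 0: 0.0125y* = 0.293, so y* = 23.4.
From dx/dt = 0: 1.34(1 - x*/740) = 0.0317·23.4, giving x* = 740·(1 - 0.555) = 330.
From dy/dt = 0: 0.00548·330 - 0.25 = 0.0275z*, so z* = 1.56/0.0275 = 56.6.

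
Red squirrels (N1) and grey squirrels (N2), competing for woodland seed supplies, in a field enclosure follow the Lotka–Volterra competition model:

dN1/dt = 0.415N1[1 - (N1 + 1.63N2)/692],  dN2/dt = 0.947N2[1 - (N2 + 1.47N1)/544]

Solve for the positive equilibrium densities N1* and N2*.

N1* ≈ 139, N2* ≈ 339

Setting both brackets to zero gives the nullclines N1 + 1.63N2 = 692 and 1.47N1 + N2 = 544.
Substituting N2 = 544 - 1.47N1 into the first: N1(1 - 1.63·1.47) = 692 - 1.63·544.
So N1* = -195/-1.4 = 139, and then N2* = 544 - 1.47·139 = 339.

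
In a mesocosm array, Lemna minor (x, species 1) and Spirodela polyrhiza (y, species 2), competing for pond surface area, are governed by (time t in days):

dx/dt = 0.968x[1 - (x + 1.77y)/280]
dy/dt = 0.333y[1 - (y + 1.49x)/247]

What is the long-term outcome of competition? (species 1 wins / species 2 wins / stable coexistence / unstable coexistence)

unstable coexistence (outcome depends on initial conditions)

Compare the nullcline intercepts: K1/α12 = 280/1.77 = 158 < K2 = 247; K2/α21 = 247/1.49 = 166 < K1 = 280.
Since both are reversed, neither can invade when rare; the interior point is a saddle.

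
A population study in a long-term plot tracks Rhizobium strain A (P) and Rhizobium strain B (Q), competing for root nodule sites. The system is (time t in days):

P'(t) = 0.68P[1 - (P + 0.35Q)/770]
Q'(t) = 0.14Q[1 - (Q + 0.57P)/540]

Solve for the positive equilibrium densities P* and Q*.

Setting both brackets to zero gives the nullclines P + 0.35Q = 770 and 0.57P + Q = 540.
Substituting Q = 540 - 0.57P into the first: P(1 - 0.35·0.57) = 770 - 0.35·540.
So P* = 581/0.8 = 726, and then Q* = 540 - 0.57·726 = 126.

P* ≈ 726, Q* ≈ 126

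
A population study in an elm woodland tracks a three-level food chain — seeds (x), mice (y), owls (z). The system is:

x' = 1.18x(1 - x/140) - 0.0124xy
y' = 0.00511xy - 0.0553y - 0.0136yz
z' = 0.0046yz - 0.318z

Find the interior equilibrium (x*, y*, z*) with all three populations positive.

From dz/dt = 0: 0.0046y* = 0.318, so y* = 69.1.
From dx/dt = 0: 1.18(1 - x*/140) = 0.0124·69.1, giving x* = 140·(1 - 0.726) = 38.3.
From dy/dt = 0: 0.00511·38.3 - 0.0553 = 0.0136z*, so z* = 0.14/0.0136 = 10.3.

x* ≈ 38.3, y* ≈ 69.1, z* ≈ 10.3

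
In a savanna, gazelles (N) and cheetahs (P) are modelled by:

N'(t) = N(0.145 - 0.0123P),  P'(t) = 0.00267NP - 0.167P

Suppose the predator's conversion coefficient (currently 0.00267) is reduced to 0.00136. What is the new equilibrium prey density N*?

At the interior fixed point, setting dP/dt = 0 with P > 0 fixes N* = (predator death rate)/(NP coefficient) — independent of the other coefficients.
With the change, N* = 0.167/0.00136 = 123; it rises from 62.5.

N* ≈ 123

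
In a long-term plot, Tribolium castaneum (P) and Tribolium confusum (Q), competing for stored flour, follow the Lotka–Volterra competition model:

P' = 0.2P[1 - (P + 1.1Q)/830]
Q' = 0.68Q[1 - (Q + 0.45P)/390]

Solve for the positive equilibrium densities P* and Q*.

P* ≈ 794, Q* ≈ 32.7

Setting both brackets to zero gives the nullclines P + 1.1Q = 830 and 0.45P + Q = 390.
Substituting Q = 390 - 0.45P into the first: P(1 - 1.1·0.45) = 830 - 1.1·390.
So P* = 401/0.505 = 794, and then Q* = 390 - 0.45·794 = 32.7.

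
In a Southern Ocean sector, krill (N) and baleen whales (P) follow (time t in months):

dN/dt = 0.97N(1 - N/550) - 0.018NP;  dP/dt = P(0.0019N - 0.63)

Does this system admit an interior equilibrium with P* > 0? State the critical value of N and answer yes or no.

Threshold N = 332; K > 332, so yes, the predator persists.

The predator equation gives dP/dt > 0 only when N > 0.63/0.0019 = 332.
Without the predator, N → K = 550. Since 550 > 332, the predator can invade and persist.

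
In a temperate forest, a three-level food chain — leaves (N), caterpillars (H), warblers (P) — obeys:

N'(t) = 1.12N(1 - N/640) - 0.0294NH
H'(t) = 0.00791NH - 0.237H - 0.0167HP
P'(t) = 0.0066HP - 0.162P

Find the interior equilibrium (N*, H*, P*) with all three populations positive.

From dP/dt = 0: 0.0066H* = 0.162, so H* = 24.5.
From dN/dt = 0: 1.12(1 - N*/640) = 0.0294·24.5, giving N* = 640·(1 - 0.644) = 228.
From dH/dt = 0: 0.00791·228 - 0.237 = 0.0167P*, so P* = 1.56/0.0167 = 93.6.

N* ≈ 228, H* ≈ 24.5, P* ≈ 93.6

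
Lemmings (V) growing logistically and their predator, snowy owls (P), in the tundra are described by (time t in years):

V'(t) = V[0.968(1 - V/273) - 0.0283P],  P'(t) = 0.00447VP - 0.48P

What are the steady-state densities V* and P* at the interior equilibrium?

V* ≈ 107, P* ≈ 20.8

From dP/dt = 0 with P > 0: 0.00447V* = 0.48, so V* = 107.
Substitute into dV/dt = 0: 0.968(1 - 107/273) = 0.0283P*.
The bracket is 0.607, giving P* = 0.587/0.0283 = 20.8.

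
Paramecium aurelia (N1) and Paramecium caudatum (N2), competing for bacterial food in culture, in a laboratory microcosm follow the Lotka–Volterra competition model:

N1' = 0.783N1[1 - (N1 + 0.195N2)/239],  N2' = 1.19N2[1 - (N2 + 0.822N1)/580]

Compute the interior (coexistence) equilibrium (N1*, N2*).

N1* ≈ 150, N2* ≈ 457

Setting both brackets to zero gives the nullclines N1 + 0.195N2 = 239 and 0.822N1 + N2 = 580.
Substituting N2 = 580 - 0.822N1 into the first: N1(1 - 0.195·0.822) = 239 - 0.195·580.
So N1* = 126/0.84 = 150, and then N2* = 580 - 0.822·150 = 457.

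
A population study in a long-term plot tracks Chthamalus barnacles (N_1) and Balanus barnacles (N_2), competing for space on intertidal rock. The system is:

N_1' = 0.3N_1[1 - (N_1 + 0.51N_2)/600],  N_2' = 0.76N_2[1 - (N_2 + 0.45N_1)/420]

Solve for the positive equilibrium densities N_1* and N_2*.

N_1* ≈ 501, N_2* ≈ 195

Setting both brackets to zero gives the nullclines N_1 + 0.51N_2 = 600 and 0.45N_1 + N_2 = 420.
Substituting N_2 = 420 - 0.45N_1 into the first: N_1(1 - 0.51·0.45) = 600 - 0.51·420.
So N_1* = 386/0.77 = 501, and then N_2* = 420 - 0.45·501 = 195.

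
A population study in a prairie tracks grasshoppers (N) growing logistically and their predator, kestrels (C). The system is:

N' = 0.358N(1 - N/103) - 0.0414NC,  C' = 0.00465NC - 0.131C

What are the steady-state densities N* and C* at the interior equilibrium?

From dC/dt = 0 with C > 0: 0.00465N* = 0.131, so N* = 28.2.
Substitute into dN/dt = 0: 0.358(1 - 28.2/103) = 0.0414C*.
The bracket is 0.726, giving C* = 0.26/0.0414 = 6.28.

N* ≈ 28.2, C* ≈ 6.28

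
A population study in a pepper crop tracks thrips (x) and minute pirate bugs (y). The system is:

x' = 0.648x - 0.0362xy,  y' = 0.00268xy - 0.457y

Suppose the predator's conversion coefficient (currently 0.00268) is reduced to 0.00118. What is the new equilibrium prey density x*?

x* ≈ 387

At the interior fixed point, setting dy/dt = 0 with y > 0 fixes x* = (predator death rate)/(xy coefficient) — independent of the other coefficients.
With the change, x* = 0.457/0.00118 = 387; it rises from 171.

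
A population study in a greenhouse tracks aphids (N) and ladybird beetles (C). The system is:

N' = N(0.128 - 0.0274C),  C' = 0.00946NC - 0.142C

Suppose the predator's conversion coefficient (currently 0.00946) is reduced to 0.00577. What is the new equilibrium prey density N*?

N* ≈ 24.6

At the interior fixed point, setting dC/dt = 0 with C > 0 fixes N* = (predator death rate)/(NC coefficient) — independent of the other coefficients.
With the change, N* = 0.142/0.00577 = 24.6; it rises from 15.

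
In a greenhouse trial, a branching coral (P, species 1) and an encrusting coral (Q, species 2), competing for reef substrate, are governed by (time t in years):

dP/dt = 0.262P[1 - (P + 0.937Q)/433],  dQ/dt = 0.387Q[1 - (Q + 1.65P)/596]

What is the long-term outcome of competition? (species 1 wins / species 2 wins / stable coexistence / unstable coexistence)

unstable coexistence (outcome depends on initial conditions)

Compare the nullcline intercepts: K1/α12 = 433/0.937 = 462 < K2 = 596; K2/α21 = 596/1.65 = 361 < K1 = 433.
Since both are reversed, neither can invade when rare; the interior point is a saddle.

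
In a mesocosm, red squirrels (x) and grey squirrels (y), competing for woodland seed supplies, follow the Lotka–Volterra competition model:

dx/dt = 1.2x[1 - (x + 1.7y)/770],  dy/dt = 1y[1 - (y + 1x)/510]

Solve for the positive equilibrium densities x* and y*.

Setting both brackets to zero gives the nullclines x + 1.7y = 770 and 1x + y = 510.
Substituting y = 510 - 1x into the first: x(1 - 1.7·1) = 770 - 1.7·510.
So x* = -97/-0.7 = 139, and then y* = 510 - 1·139 = 371.

x* ≈ 139, y* ≈ 371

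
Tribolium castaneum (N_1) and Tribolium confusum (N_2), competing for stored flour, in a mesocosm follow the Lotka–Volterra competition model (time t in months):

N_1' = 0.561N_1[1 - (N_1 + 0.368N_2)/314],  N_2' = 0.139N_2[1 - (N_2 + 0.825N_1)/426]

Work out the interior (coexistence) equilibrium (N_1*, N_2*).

Setting both brackets to zero gives the nullclines N_1 + 0.368N_2 = 314 and 0.825N_1 + N_2 = 426.
Substituting N_2 = 426 - 0.825N_1 into the first: N_1(1 - 0.368·0.825) = 314 - 0.368·426.
So N_1* = 157/0.696 = 226, and then N_2* = 426 - 0.825·226 = 240.

N_1* ≈ 226, N_2* ≈ 240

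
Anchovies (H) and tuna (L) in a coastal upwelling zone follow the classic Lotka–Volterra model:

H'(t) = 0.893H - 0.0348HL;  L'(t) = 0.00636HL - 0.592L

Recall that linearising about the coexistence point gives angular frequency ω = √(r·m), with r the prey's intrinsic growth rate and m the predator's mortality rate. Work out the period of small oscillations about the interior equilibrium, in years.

Here r = 0.893 and m = 0.592, so r·m = 0.529.
ω = √0.529 = 0.727 per year, hence T = 2π/ω ≈ 8.64 years.

T ≈ 8.64 years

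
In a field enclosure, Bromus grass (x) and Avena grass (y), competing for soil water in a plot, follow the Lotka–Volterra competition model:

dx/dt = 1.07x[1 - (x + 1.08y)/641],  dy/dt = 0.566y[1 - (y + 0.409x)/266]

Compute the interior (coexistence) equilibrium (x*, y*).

Setting both brackets to zero gives the nullclines x + 1.08y = 641 and 0.409x + y = 266.
Substituting y = 266 - 0.409x into the first: x(1 - 1.08·0.409) = 641 - 1.08·266.
So x* = 354/0.558 = 634, and then y* = 266 - 0.409·634 = 6.86.

x* ≈ 634, y* ≈ 6.86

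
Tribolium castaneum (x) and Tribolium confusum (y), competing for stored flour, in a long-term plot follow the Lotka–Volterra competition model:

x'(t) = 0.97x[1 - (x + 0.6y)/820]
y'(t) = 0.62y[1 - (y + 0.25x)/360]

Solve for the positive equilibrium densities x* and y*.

Setting both brackets to zero gives the nullclines x + 0.6y = 820 and 0.25x + y = 360.
Substituting y = 360 - 0.25x into the first: x(1 - 0.6·0.25) = 820 - 0.6·360.
So x* = 604/0.85 = 711, and then y* = 360 - 0.25·711 = 182.

x* ≈ 711, y* ≈ 182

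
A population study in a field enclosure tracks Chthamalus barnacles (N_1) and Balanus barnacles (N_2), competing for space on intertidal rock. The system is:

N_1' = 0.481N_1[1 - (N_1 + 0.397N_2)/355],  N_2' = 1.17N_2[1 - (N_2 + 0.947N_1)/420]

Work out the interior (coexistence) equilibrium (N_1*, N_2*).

Setting both brackets to zero gives the nullclines N_1 + 0.397N_2 = 355 and 0.947N_1 + N_2 = 420.
Substituting N_2 = 420 - 0.947N_1 into the first: N_1(1 - 0.397·0.947) = 355 - 0.397·420.
So N_1* = 188/0.624 = 302, and then N_2* = 420 - 0.947·302 = 134.

N_1* ≈ 302, N_2* ≈ 134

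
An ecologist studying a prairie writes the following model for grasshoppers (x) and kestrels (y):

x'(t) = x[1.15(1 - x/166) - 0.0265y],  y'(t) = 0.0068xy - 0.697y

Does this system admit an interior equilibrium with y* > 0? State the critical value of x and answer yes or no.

Threshold x = 102; K > 102, so yes, the predator persists.

The predator equation gives dy/dt > 0 only when x > 0.697/0.0068 = 102.
Without the predator, x → K = 166. Since 166 > 102, the predator can invade and persist.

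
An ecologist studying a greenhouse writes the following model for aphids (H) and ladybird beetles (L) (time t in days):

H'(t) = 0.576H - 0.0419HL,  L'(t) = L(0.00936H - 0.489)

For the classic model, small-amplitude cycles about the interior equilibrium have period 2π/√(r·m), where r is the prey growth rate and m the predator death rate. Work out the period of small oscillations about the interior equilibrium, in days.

T ≈ 11.8 days

Here r = 0.576 and m = 0.489, so r·m = 0.282.
ω = √0.282 = 0.531 per day, hence T = 2π/ω ≈ 11.8 days.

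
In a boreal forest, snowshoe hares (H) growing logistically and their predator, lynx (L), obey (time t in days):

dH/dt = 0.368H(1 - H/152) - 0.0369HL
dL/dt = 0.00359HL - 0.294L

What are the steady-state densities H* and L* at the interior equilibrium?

From dL/dt = 0 with L > 0: 0.00359H* = 0.294, so H* = 81.9.
Substitute into dH/dt = 0: 0.368(1 - 81.9/152) = 0.0369L*.
The bracket is 0.461, giving L* = 0.17/0.0369 = 4.6.

H* ≈ 81.9, L* ≈ 4.6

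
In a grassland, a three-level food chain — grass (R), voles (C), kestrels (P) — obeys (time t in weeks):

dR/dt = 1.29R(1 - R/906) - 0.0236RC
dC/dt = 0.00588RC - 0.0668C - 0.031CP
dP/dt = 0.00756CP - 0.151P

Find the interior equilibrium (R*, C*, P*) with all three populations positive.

R* ≈ 575, C* ≈ 20, P* ≈ 107

From dP/dt = 0: 0.00756C* = 0.151, so C* = 20.
From dR/dt = 0: 1.29(1 - R*/906) = 0.0236·20, giving R* = 906·(1 - 0.365) = 575.
From dC/dt = 0: 0.00588·575 - 0.0668 = 0.031P*, so P* = 3.31/0.031 = 107.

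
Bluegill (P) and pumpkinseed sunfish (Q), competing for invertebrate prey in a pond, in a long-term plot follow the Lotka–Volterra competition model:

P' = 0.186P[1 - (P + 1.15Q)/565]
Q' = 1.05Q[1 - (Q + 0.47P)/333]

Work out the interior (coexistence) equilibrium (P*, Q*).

Setting both brackets to zero gives the nullclines P + 1.15Q = 565 and 0.47P + Q = 333.
Substituting Q = 333 - 0.47P into the first: P(1 - 1.15·0.47) = 565 - 1.15·333.
So P* = 182/0.46 = 396, and then Q* = 333 - 0.47·396 = 147.

P* ≈ 396, Q* ≈ 147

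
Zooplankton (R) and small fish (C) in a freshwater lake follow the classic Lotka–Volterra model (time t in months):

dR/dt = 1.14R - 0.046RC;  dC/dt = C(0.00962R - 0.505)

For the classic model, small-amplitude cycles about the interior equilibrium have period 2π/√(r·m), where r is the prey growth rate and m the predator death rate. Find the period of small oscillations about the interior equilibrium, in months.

Here r = 1.14 and m = 0.505, so r·m = 0.576.
ω = √0.576 = 0.759 per month, hence T = 2π/ω ≈ 8.28 months.

T ≈ 8.28 months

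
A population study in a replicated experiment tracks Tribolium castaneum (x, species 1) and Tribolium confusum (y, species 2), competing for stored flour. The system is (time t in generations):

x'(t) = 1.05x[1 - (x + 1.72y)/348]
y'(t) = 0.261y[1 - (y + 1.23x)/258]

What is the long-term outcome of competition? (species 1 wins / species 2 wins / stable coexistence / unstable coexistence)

unstable coexistence (outcome depends on initial conditions)

Compare the nullcline intercepts: K1/α12 = 348/1.72 = 202 < K2 = 258; K2/α21 = 258/1.23 = 210 < K1 = 348.
Since both are reversed, neither can invade when rare; the interior point is a saddle.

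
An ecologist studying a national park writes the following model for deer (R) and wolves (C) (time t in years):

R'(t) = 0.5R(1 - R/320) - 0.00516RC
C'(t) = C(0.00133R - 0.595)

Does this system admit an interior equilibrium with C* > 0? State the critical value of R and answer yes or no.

Threshold R = 447; K < 447, so no, the predator goes extinct.

The predator equation gives dC/dt > 0 only when R > 0.595/0.00133 = 447.
Without the predator, R → K = 320. Since 320 < 447, the predator cannot invade.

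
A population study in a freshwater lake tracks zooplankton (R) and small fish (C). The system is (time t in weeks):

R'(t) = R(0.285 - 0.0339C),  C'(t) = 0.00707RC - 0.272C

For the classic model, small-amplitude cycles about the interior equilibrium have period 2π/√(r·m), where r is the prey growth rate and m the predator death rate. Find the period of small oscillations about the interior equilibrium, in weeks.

T ≈ 22.6 weeks

Here r = 0.285 and m = 0.272, so r·m = 0.0775.
ω = √0.0775 = 0.278 per week, hence T = 2π/ω ≈ 22.6 weeks.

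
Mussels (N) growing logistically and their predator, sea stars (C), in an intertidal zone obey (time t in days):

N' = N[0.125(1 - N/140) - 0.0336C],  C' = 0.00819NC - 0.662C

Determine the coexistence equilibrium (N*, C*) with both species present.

N* ≈ 80.8, C* ≈ 1.57

From dC/dt = 0 with C > 0: 0.00819N* = 0.662, so N* = 80.8.
Substitute into dN/dt = 0: 0.125(1 - 80.8/140) = 0.0336C*.
The bracket is 0.423, giving C* = 0.0528/0.0336 = 1.57.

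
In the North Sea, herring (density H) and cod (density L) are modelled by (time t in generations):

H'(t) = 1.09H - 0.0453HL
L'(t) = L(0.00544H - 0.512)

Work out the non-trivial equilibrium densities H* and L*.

Set dL/dt = 0 with L > 0: 0.00544H - 0.512 = 0, so H* = 0.512/0.00544 = 94.1.
Set dH/dt = 0 with H > 0: 1.09 - 0.0453L = 0, so L* = 1.09/0.0453 = 24.1.

H* ≈ 94.1, L* ≈ 24.1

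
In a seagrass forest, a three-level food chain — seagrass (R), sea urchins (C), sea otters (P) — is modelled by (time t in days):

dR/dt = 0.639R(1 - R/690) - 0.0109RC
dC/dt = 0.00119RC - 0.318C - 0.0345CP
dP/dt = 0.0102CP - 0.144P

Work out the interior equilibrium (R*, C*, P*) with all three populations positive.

R* ≈ 524, C* ≈ 14.1, P* ≈ 8.85

From dP/dt = 0: 0.0102C* = 0.144, so C* = 14.1.
From dR/dt = 0: 0.639(1 - R*/690) = 0.0109·14.1, giving R* = 690·(1 - 0.241) = 524.
From dC/dt = 0: 0.00119·524 - 0.318 = 0.0345P*, so P* = 0.305/0.0345 = 8.85.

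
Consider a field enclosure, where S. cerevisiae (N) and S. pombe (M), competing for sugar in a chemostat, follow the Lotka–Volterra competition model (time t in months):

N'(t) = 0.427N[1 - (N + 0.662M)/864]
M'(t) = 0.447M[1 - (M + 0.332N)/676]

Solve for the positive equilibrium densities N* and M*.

Setting both brackets to zero gives the nullclines N + 0.662M = 864 and 0.332N + M = 676.
Substituting M = 676 - 0.332N into the first: N(1 - 0.662·0.332) = 864 - 0.662·676.
So N* = 416/0.78 = 534, and then M* = 676 - 0.332·534 = 499.

N* ≈ 534, M* ≈ 499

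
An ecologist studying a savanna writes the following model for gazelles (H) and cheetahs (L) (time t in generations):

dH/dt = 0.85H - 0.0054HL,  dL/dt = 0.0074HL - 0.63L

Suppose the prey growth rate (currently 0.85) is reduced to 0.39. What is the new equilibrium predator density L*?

At the interior fixed point, setting dH/dt = 0 with H > 0 fixes L* = (prey growth rate)/(HL coefficient) — independent of the other coefficients.
With the change, L* = 0.39/0.0054 = 72.2; it falls from 157.

L* ≈ 72.2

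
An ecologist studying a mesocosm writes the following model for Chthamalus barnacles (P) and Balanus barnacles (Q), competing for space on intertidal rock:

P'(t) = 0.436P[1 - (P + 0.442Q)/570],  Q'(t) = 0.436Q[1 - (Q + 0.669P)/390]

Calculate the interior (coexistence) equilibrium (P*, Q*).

P* ≈ 565, Q* ≈ 12.3

Setting both brackets to zero gives the nullclines P + 0.442Q = 570 and 0.669P + Q = 390.
Substituting Q = 390 - 0.669P into the first: P(1 - 0.442·0.669) = 570 - 0.442·390.
So P* = 398/0.704 = 565, and then Q* = 390 - 0.669·565 = 12.3.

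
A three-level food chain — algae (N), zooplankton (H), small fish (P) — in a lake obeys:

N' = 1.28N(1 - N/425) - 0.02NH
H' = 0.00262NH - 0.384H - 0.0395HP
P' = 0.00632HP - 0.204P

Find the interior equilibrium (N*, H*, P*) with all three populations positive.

From dP/dt = 0: 0.00632H* = 0.204, so H* = 32.3.
From dN/dt = 0: 1.28(1 - N*/425) = 0.02·32.3, giving N* = 425·(1 - 0.504) = 211.
From dH/dt = 0: 0.00262·211 - 0.384 = 0.0395P*, so P* = 0.168/0.0395 = 4.25.

N* ≈ 211, H* ≈ 32.3, P* ≈ 4.25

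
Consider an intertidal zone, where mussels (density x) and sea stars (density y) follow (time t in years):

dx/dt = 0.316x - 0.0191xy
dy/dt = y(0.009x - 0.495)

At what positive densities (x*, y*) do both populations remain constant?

Set dy/dt = 0 with y > 0: 0.009x - 0.495 = 0, so x* = 0.495/0.009 = 55.
Set dx/dt = 0 with x > 0: 0.316 - 0.0191y = 0, so y* = 0.316/0.0191 = 16.5.

x* ≈ 55, y* ≈ 16.5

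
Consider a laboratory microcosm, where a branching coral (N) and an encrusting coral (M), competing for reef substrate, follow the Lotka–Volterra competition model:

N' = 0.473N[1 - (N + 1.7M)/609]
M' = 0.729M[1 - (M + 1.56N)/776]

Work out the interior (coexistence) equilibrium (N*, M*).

N* ≈ 430, M* ≈ 105

Setting both brackets to zero gives the nullclines N + 1.7M = 609 and 1.56N + M = 776.
Substituting M = 776 - 1.56N into the first: N(1 - 1.7·1.56) = 609 - 1.7·776.
So N* = -710/-1.65 = 430, and then M* = 776 - 1.56·430 = 105.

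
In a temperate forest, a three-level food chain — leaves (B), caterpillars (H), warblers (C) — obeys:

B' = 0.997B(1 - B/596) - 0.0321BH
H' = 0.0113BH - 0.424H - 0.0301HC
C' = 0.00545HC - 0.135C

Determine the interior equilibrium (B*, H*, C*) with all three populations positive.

B* ≈ 121, H* ≈ 24.8, C* ≈ 31.2

From dC/dt = 0: 0.00545H* = 0.135, so H* = 24.8.
From dB/dt = 0: 0.997(1 - B*/596) = 0.0321·24.8, giving B* = 596·(1 - 0.798) = 121.
From dH/dt = 0: 0.0113·121 - 0.424 = 0.0301C*, so C* = 0.94/0.0301 = 31.2.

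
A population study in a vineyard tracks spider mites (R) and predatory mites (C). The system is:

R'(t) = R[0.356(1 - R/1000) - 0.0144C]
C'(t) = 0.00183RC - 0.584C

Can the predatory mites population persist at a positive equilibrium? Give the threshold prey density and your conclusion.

Threshold R = 319; K > 319, so yes, the predator persists.

The predator equation gives dC/dt > 0 only when R > 0.584/0.00183 = 319.
Without the predator, R → K = 1000. Since 1000 > 319, the predator can invade and persist.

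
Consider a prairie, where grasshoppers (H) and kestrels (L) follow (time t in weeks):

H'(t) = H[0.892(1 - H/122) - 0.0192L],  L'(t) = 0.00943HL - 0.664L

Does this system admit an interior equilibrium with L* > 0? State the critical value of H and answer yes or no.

Threshold H = 70.4; K > 70.4, so yes, the predator persists.

The predator equation gives dL/dt > 0 only when H > 0.664/0.00943 = 70.4.
Without the predator, H → K = 122. Since 122 > 70.4, the predator can invade and persist.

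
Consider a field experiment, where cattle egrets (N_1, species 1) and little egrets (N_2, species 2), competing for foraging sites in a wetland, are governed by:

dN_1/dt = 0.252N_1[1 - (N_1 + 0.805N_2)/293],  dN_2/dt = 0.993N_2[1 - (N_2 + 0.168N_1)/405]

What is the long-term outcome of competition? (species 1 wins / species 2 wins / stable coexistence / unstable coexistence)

Compare the nullcline intercepts: K1/α12 = 293/0.805 = 364 < K2 = 405; K2/α21 = 405/0.168 = 2410 > K1 = 293.
Since the inequalities point opposite ways, species 2 can invade but species 1 cannot.

species 2 excludes species 1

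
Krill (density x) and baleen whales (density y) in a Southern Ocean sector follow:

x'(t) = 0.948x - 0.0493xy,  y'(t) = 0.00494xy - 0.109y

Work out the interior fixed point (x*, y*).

Set dy/dt = 0 with y > 0: 0.00494x - 0.109 = 0, so x* = 0.109/0.00494 = 22.1.
Set dx/dt = 0 with x > 0: 0.948 - 0.0493y = 0, so y* = 0.948/0.0493 = 19.2.

x* ≈ 22.1, y* ≈ 19.2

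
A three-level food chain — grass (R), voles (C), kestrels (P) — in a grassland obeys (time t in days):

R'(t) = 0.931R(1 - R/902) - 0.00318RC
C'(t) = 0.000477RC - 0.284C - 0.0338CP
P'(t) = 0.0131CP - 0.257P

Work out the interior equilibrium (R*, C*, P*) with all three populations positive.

R* ≈ 842, C* ≈ 19.6, P* ≈ 3.47

From dP/dt = 0: 0.0131C* = 0.257, so C* = 19.6.
From dR/dt = 0: 0.931(1 - R*/902) = 0.00318·19.6, giving R* = 902·(1 - 0.067) = 842.
From dC/dt = 0: 0.000477·842 - 0.284 = 0.0338P*, so P* = 0.117/0.0338 = 3.47.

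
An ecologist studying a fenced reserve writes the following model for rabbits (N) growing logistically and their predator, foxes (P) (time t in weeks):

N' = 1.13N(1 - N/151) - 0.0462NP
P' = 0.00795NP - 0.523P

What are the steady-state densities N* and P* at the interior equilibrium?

From dP/dt = 0 with P > 0: 0.00795N* = 0.523, so N* = 65.8.
Substitute into dN/dt = 0: 1.13(1 - 65.8/151) = 0.0462P*.
The bracket is 0.564, giving P* = 0.638/0.0462 = 13.8.

N* ≈ 65.8, P* ≈ 13.8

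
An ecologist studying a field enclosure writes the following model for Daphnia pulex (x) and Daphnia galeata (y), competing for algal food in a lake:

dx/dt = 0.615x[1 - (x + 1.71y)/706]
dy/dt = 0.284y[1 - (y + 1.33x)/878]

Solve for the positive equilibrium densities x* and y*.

Setting both brackets to zero gives the nullclines x + 1.71y = 706 and 1.33x + y = 878.
Substituting y = 878 - 1.33x into the first: x(1 - 1.71·1.33) = 706 - 1.71·878.
So x* = -795/-1.27 = 624, and then y* = 878 - 1.33·624 = 47.9.

x* ≈ 624, y* ≈ 47.9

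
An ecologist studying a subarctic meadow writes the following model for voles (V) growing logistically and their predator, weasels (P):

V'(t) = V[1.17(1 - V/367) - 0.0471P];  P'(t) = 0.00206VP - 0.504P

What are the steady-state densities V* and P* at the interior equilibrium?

From dP/dt = 0 with P > 0: 0.00206V* = 0.504, so V* = 245.
Substitute into dV/dt = 0: 1.17(1 - 245/367) = 0.0471P*.
The bracket is 0.333, giving P* = 0.39/0.0471 = 8.28.

V* ≈ 245, P* ≈ 8.28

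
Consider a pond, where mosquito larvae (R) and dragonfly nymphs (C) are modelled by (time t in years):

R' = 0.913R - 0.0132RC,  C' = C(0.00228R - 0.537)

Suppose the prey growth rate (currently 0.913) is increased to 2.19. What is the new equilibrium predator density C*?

C* ≈ 166

At the interior fixed point, setting dR/dt = 0 with R > 0 fixes C* = (prey growth rate)/(RC coefficient) — independent of the other coefficients.
With the change, C* = 2.19/0.0132 = 166; it rises from 69.2.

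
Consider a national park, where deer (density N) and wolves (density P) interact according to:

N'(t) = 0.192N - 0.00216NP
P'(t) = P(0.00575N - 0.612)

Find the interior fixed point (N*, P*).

Set dP/dt = 0 with P > 0: 0.00575N - 0.612 = 0, so N* = 0.612/0.00575 = 106.
Set dN/dt = 0 with N > 0: 0.192 - 0.00216P = 0, so P* = 0.192/0.00216 = 88.9.

N* ≈ 106, P* ≈ 88.9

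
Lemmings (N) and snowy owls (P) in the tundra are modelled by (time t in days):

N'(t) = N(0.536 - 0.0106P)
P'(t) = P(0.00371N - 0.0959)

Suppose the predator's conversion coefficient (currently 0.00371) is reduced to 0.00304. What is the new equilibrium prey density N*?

At the interior fixed point, setting dP/dt = 0 with P > 0 fixes N* = (predator death rate)/(NP coefficient) — independent of the other coefficients.
With the change, N* = 0.0959/0.00304 = 31.5; it rises from 25.8.

N* ≈ 31.5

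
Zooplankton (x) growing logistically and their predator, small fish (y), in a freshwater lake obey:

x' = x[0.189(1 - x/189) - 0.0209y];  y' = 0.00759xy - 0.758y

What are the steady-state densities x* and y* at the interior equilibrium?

From dy/dt = 0 with y > 0: 0.00759x* = 0.758, so x* = 99.9.
Substitute into dx/dt = 0: 0.189(1 - 99.9/189) = 0.0209y*.
The bracket is 0.472, giving y* = 0.0891/0.0209 = 4.26.

x* ≈ 99.9, y* ≈ 4.26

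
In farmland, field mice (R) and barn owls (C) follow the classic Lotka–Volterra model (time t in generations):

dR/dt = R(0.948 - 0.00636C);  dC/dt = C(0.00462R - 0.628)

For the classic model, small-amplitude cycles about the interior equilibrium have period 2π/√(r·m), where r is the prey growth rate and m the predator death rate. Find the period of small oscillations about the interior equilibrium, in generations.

Here r = 0.948 and m = 0.628, so r·m = 0.595.
ω = √0.595 = 0.772 per generation, hence T = 2π/ω ≈ 8.14 generations.

T ≈ 8.14 generations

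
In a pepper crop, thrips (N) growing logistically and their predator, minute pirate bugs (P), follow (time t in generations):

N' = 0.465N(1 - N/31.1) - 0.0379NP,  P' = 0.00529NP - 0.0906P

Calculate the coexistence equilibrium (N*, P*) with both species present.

N* ≈ 17.1, P* ≈ 5.51

From dP/dt = 0 with P > 0: 0.00529N* = 0.0906, so N* = 17.1.
Substitute into dN/dt = 0: 0.465(1 - 17.1/31.1) = 0.0379P*.
The bracket is 0.449, giving P* = 0.209/0.0379 = 5.51.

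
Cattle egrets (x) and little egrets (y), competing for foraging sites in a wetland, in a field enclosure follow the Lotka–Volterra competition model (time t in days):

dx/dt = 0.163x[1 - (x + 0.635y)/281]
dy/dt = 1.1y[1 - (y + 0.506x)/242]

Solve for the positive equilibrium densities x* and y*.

x* ≈ 188, y* ≈ 147

Setting both brackets to zero gives the nullclines x + 0.635y = 281 and 0.506x + y = 242.
Substituting y = 242 - 0.506x into the first: x(1 - 0.635·0.506) = 281 - 0.635·242.
So x* = 127/0.679 = 188, and then y* = 242 - 0.506·188 = 147.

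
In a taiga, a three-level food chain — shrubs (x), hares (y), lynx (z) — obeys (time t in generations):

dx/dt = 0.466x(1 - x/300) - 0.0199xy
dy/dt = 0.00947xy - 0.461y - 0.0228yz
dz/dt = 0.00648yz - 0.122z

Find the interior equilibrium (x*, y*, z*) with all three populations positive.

From dz/dt = 0: 0.00648y* = 0.122, so y* = 18.8.
From dx/dt = 0: 0.466(1 - x*/300) = 0.0199·18.8, giving x* = 300·(1 - 0.804) = 58.8.
From dy/dt = 0: 0.00947·58.8 - 0.461 = 0.0228z*, so z* = 0.0959/0.0228 = 4.2.

x* ≈ 58.8, y* ≈ 18.8, z* ≈ 4.2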